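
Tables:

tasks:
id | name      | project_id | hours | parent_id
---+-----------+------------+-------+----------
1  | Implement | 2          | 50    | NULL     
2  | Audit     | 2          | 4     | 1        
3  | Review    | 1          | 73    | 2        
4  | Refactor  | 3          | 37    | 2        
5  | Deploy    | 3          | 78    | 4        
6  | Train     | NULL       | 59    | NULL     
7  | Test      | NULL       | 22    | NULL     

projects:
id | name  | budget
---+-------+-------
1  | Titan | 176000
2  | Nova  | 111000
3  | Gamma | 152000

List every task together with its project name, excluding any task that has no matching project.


INNER JOIN keeps only tasks rows whose project_id matches an id in projects. Walk through each task:
  - task 1 (Implement): project_id=2 -> matches Nova
  - task 2 (Audit): project_id=2 -> matches Nova
  - task 3 (Review): project_id=1 -> matches Titan
  - task 4 (Refactor): project_id=3 -> matches Gamma
  - task 5 (Deploy): project_id=3 -> matches Gamma
  - task 6 (Train): project_id=NULL, no match -> dropped
  - task 7 (Test): project_id=NULL, no match -> dropped
So 2 of 7 rows are dropped.

SQL:
SELECT a.name, b.name AS project
FROM tasks a
INNER JOIN projects b ON a.project_id = b.id

Result:
name      | project
----------+--------
Implement | Nova   
Audit     | Nova   
Review    | Titan  
Refactor  | Gamma  
Deploy    | Gamma  


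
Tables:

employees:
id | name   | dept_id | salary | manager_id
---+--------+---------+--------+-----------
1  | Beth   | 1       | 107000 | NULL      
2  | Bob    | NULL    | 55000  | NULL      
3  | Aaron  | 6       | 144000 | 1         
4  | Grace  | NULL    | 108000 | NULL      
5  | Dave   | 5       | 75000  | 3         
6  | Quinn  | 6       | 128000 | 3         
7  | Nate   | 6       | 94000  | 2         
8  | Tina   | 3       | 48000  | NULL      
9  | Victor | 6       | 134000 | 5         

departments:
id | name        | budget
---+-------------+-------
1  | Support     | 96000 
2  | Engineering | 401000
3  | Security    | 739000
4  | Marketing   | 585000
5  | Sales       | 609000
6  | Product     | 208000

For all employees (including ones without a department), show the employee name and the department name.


LEFT JOIN keeps every row from employees (the left table); where dept_id has no match in departments, the department columns become NULL. Walk through each employee:
  - employee 1 (Beth): dept_id=1 -> matches Support
  - employee 2 (Bob): dept_id=NULL, no match -> kept with NULL
  - employee 3 (Aaron): dept_id=6 -> matches Product
  - employee 4 (Grace): dept_id=NULL, no match -> kept with NULL
  - employee 5 (Dave): dept_id=5 -> matches Sales
  - employee 6 (Quinn): dept_id=6 -> matches Product
  - employee 7 (Nate): dept_id=6 -> matches Product
  - employee 8 (Tina): dept_id=3 -> matches Security
  - employee 9 (Victor): dept_id=6 -> matches Product
All 9 rows appear; 2 have NULL department.

SQL:
SELECT a.name, b.name AS department
FROM employees a
LEFT JOIN departments b ON a.dept_id = b.id

Result:
name   | department
-------+-----------
Beth   | Support   
Bob    | NULL      
Aaron  | Product   
Grace  | NULL      
Dave   | Sales     
Quinn  | Product   
Nate   | Product   
Tina   | Security  
Victor | Product   


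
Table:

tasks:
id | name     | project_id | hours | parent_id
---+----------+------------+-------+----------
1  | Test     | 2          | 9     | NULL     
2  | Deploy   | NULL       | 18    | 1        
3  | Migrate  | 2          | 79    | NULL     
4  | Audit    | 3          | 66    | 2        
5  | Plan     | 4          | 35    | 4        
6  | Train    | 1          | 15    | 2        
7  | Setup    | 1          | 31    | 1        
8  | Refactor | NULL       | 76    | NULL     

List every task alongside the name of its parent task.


This is a self-join: tasks is joined to a second copy of itself, matching each row's parent_id to another row's id. Use LEFT JOIN so rows with parent_id=NULL are kept.
  - task 1 (Test): parent_id=NULL -> NULL
  - task 2 (Deploy): parent_id=1 -> Test
  - task 3 (Migrate): parent_id=NULL -> NULL
  - task 4 (Audit): parent_id=2 -> Deploy
  - task 5 (Plan): parent_id=4 -> Audit
  - task 6 (Train): parent_id=2 -> Deploy
  - task 7 (Setup): parent_id=1 -> Test
  - task 8 (Refactor): parent_id=NULL -> NULL

SQL:
SELECT a.name AS item, b.name AS parent
FROM tasks a
LEFT JOIN tasks b ON a.parent_id = b.id

Result:
item     | parent
---------+-------
Test     | NULL  
Deploy   | Test  
Migrate  | NULL  
Audit    | Deploy
Plan     | Audit 
Train    | Deploy
Setup    | Test  
Refactor | NULL  


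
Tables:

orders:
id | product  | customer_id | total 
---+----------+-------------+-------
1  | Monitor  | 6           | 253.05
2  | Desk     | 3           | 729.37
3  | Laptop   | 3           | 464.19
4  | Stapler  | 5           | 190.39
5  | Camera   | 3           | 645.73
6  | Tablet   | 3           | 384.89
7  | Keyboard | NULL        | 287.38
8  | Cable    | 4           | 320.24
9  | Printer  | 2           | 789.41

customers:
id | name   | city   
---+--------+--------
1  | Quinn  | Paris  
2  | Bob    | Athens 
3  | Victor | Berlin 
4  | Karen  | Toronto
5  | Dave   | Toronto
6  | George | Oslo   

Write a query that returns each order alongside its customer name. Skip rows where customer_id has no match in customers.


INNER JOIN keeps only orders rows whose customer_id matches an id in customers. Walk through each order:
  - order 1 (Monitor): customer_id=6 -> matches George
  - order 2 (Desk): customer_id=3 -> matches Victor
  - order 3 (Laptop): customer_id=3 -> matches Victor
  - order 4 (Stapler): customer_id=5 -> matches Dave
  - order 5 (Camera): customer_id=3 -> matches Victor
  - order 6 (Tablet): customer_id=3 -> matches Victor
  - order 7 (Keyboard): customer_id=NULL, no match -> dropped
  - order 8 (Cable): customer_id=4 -> matches Karen
  - order 9 (Printer): customer_id=2 -> matches Bob
So 1 of 9 rows is dropped.

SQL:
SELECT a.product, b.name AS customer
FROM orders a
INNER JOIN customers b ON a.customer_id = b.id

Result:
product | customer
--------+---------
Monitor | George  
Desk    | Victor  
Laptop  | Victor  
Stapler | Dave    
Camera  | Victor  
Tablet  | Victor  
Cable   | Karen   
Printer | Bob     


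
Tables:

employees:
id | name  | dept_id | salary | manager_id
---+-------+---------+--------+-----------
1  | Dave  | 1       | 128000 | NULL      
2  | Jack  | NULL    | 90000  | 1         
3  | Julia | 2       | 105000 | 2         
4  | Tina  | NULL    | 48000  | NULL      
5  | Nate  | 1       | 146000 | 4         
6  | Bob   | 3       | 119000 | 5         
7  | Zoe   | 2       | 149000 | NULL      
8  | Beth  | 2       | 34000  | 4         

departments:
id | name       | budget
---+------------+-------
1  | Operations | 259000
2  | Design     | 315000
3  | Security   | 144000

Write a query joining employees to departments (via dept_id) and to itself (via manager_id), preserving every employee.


Two LEFT JOINs from the same base table employees: one to departments via dept_id, one to employees itself via manager_id. Both are LEFT so every employee is preserved.
Match against departments:
  - employee 1 (Dave): dept_id=1 -> matches Operations
  - employee 2 (Jack): dept_id=NULL, no match -> kept with NULL
  - employee 3 (Julia): dept_id=2 -> matches Design
  - employee 4 (Tina): dept_id=NULL, no match -> kept with NULL
  - employee 5 (Nate): dept_id=1 -> matches Operations
  - employee 6 (Bob): dept_id=3 -> matches Security
  - employee 7 (Zoe): dept_id=2 -> matches Design
  - employee 8 (Beth): dept_id=2 -> matches Design
Match against employees (self):
  - employee 1 (Dave): manager_id=NULL -> NULL
  - employee 2 (Jack): manager_id=1 -> Dave
  - employee 3 (Julia): manager_id=2 -> Jack
  - employee 4 (Tina): manager_id=NULL -> NULL
  - employee 5 (Nate): manager_id=4 -> Tina
  - employee 6 (Bob): manager_id=5 -> Nate
  - employee 7 (Zoe): manager_id=NULL -> NULL
  - employee 8 (Beth): manager_id=4 -> Tina

SQL:
SELECT a.name, b.name AS department, c.name AS manager
FROM employees a
LEFT JOIN departments b ON a.dept_id = b.id
LEFT JOIN employees c ON a.manager_id = c.id

Result:
name  | department | manager
------+------------+--------
Dave  | Operations | NULL   
Jack  | NULL       | Dave   
Julia | Design     | Jack   
Tina  | NULL       | NULL   
Nate  | Operations | Tina   
Bob   | Security   | Nate   
Zoe   | Design     | NULL   
Beth  | Design     | Tina   


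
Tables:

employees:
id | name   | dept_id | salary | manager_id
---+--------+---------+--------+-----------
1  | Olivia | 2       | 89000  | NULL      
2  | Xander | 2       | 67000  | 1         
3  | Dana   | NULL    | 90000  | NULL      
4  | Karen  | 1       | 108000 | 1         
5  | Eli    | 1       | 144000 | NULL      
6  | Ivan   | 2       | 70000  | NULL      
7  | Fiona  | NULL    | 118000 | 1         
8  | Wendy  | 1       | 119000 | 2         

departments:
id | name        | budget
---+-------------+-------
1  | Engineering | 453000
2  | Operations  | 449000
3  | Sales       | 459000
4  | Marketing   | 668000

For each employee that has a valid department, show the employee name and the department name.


INNER JOIN keeps only employees rows whose dept_id matches an id in departments. Walk through each employee:
  - employee 1 (Olivia): dept_id=2 -> matches Operations
  - employee 2 (Xander): dept_id=2 -> matches Operations
  - employee 3 (Dana): dept_id=NULL, no match -> dropped
  - employee 4 (Karen): dept_id=1 -> matches Engineering
  - employee 5 (Eli): dept_id=1 -> matches Engineering
  - employee 6 (Ivan): dept_id=2 -> matches Operations
  - employee 7 (Fiona): dept_id=NULL, no match -> dropped
  - employee 8 (Wendy): dept_id=1 -> matches Engineering
So 2 of 8 rows are dropped.

SQL:
SELECT a.name, b.name AS department
FROM employees a
INNER JOIN departments b ON a.dept_id = b.id

Result:
name   | department 
-------+------------
Olivia | Operations 
Xander | Operations 
Karen  | Engineering
Eli    | Engineering
Ivan   | Operations 
Wendy  | Engineering


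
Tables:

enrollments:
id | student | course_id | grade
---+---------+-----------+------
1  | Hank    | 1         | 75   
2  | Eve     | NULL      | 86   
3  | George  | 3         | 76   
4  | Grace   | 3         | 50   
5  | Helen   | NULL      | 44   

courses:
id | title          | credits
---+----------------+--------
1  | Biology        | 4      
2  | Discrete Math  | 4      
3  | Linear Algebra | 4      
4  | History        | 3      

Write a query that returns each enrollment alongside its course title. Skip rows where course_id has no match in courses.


INNER JOIN keeps only enrollments rows whose course_id matches an id in courses. Walk through each enrollment:
  - enrollment 1 (Hank): course_id=1 -> matches Biology
  - enrollment 2 (Eve): course_id=NULL, no match -> dropped
  - enrollment 3 (George): course_id=3 -> matches Linear Algebra
  - enrollment 4 (Grace): course_id=3 -> matches Linear Algebra
  - enrollment 5 (Helen): course_id=NULL, no match -> dropped
So 2 of 5 rows are dropped.

SQL:
SELECT a.student, b.title AS course
FROM enrollments a
INNER JOIN courses b ON a.course_id = b.id

Result:
student | course        
--------+---------------
Hank    | Biology       
George  | Linear Algebra
Grace   | Linear Algebra


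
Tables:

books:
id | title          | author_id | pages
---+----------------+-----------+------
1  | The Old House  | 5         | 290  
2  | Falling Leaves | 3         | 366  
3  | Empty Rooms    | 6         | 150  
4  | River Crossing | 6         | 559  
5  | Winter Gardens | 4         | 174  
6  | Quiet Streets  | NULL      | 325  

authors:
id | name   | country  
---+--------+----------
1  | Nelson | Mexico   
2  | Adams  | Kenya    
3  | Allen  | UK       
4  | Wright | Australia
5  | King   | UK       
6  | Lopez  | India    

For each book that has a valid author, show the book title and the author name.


INNER JOIN keeps only books rows whose author_id matches an id in authors. Walk through each book:
  - book 1 (The Old House): author_id=5 -> matches King
  - book 2 (Falling Leaves): author_id=3 -> matches Allen
  - book 3 (Empty Rooms): author_id=6 -> matches Lopez
  - book 4 (River Crossing): author_id=6 -> matches Lopez
  - book 5 (Winter Gardens): author_id=4 -> matches Wright
  - book 6 (Quiet Streets): author_id=NULL, no match -> dropped
So 1 of 6 rows is dropped.

SQL:
SELECT a.title, b.name AS author
FROM books a
INNER JOIN authors b ON a.author_id = b.id

Result:
title          | author
---------------+-------
The Old House  | King  
Falling Leaves | Allen 
Empty Rooms    | Lopez 
River Crossing | Lopez 
Winter Gardens | Wright


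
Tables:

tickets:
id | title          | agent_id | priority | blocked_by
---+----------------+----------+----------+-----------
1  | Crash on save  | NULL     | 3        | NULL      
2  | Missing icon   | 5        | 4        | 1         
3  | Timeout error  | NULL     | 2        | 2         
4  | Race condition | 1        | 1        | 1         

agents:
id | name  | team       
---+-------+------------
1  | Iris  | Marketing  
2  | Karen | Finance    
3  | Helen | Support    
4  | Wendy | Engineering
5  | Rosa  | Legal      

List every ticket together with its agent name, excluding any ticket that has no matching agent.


INNER JOIN keeps only tickets rows whose agent_id matches an id in agents. Walk through each ticket:
  - ticket 1 (Crash on save): agent_id=NULL, no match -> dropped
  - ticket 2 (Missing icon): agent_id=5 -> matches Rosa
  - ticket 3 (Timeout error): agent_id=NULL, no match -> dropped
  - ticket 4 (Race condition): agent_id=1 -> matches Iris
So 2 of 4 rows are dropped.

SQL:
SELECT a.title, b.name AS agent
FROM tickets a
INNER JOIN agents b ON a.agent_id = b.id

Result:
title          | agent
---------------+------
Missing icon   | Rosa 
Race condition | Iris 


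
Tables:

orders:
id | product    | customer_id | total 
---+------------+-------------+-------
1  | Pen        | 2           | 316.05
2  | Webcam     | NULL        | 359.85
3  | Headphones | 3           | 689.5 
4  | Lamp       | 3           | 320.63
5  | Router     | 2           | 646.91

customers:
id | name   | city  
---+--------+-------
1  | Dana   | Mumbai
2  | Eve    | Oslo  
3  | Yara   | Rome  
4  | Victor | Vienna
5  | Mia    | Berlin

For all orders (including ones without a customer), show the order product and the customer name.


LEFT JOIN keeps every row from orders (the left table); where customer_id has no match in customers, the customer columns become NULL. Walk through each order:
  - order 1 (Pen): customer_id=2 -> matches Eve
  - order 2 (Webcam): customer_id=NULL, no match -> kept with NULL
  - order 3 (Headphones): customer_id=3 -> matches Yara
  - order 4 (Lamp): customer_id=3 -> matches Yara
  - order 5 (Router): customer_id=2 -> matches Eve
All 5 rows appear; 1 has NULL customer.

SQL:
SELECT a.product, b.name AS customer
FROM orders a
LEFT JOIN customers b ON a.customer_id = b.id

Result:
product    | customer
-----------+---------
Pen        | Eve     
Webcam     | NULL    
Headphones | Yara    
Lamp       | Yara    
Router     | Eve     


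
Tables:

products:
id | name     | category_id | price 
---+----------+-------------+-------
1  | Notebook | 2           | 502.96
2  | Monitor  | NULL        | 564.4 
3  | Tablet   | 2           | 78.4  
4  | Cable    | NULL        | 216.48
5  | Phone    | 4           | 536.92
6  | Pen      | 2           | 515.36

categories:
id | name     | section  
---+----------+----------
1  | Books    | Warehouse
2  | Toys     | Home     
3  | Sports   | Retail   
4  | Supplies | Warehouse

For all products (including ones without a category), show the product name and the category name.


LEFT JOIN keeps every row from products (the left table); where category_id has no match in categories, the category columns become NULL. Walk through each product:
  - product 1 (Notebook): category_id=2 -> matches Toys
  - product 2 (Monitor): category_id=NULL, no match -> kept with NULL
  - product 3 (Tablet): category_id=2 -> matches Toys
  - product 4 (Cable): category_id=NULL, no match -> kept with NULL
  - product 5 (Phone): category_id=4 -> matches Supplies
  - product 6 (Pen): category_id=2 -> matches Toys
All 6 rows appear; 2 have NULL category.

SQL:
SELECT a.name, b.name AS category
FROM products a
LEFT JOIN categories b ON a.category_id = b.id

Result:
name     | category
---------+---------
Notebook | Toys    
Monitor  | NULL    
Tablet   | Toys    
Cable    | NULL    
Phone    | Supplies
Pen      | Toys    


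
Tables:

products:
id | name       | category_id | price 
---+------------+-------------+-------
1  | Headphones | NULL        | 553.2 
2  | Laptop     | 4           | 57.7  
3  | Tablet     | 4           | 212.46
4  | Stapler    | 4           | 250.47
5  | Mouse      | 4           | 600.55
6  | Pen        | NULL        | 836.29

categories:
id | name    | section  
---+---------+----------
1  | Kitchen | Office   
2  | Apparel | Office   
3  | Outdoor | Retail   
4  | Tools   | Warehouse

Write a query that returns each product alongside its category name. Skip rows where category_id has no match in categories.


INNER JOIN keeps only products rows whose category_id matches an id in categories. Walk through each product:
  - product 1 (Headphones): category_id=NULL, no match -> dropped
  - product 2 (Laptop): category_id=4 -> matches Tools
  - product 3 (Tablet): category_id=4 -> matches Tools
  - product 4 (Stapler): category_id=4 -> matches Tools
  - product 5 (Mouse): category_id=4 -> matches Tools
  - product 6 (Pen): category_id=NULL, no match -> dropped
So 2 of 6 rows are dropped.

SQL:
SELECT a.name, b.name AS category
FROM products a
INNER JOIN categories b ON a.category_id = b.id

Result:
name    | category
--------+---------
Laptop  | Tools   
Tablet  | Tools   
Stapler | Tools   
Mouse   | Tools   


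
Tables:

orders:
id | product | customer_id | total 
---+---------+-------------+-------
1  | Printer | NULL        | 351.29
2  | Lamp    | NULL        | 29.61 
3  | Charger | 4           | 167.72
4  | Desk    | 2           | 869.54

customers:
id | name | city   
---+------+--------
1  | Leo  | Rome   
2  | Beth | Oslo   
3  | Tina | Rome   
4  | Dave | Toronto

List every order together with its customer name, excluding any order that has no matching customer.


INNER JOIN keeps only orders rows whose customer_id matches an id in customers. Walk through each order:
  - order 1 (Printer): customer_id=NULL, no match -> dropped
  - order 2 (Lamp): customer_id=NULL, no match -> dropped
  - order 3 (Charger): customer_id=4 -> matches Dave
  - order 4 (Desk): customer_id=2 -> matches Beth
So 2 of 4 rows are dropped.

SQL:
SELECT a.product, b.name AS customer
FROM orders a
INNER JOIN customers b ON a.customer_id = b.id

Result:
product | customer
--------+---------
Charger | Dave    
Desk    | Beth    


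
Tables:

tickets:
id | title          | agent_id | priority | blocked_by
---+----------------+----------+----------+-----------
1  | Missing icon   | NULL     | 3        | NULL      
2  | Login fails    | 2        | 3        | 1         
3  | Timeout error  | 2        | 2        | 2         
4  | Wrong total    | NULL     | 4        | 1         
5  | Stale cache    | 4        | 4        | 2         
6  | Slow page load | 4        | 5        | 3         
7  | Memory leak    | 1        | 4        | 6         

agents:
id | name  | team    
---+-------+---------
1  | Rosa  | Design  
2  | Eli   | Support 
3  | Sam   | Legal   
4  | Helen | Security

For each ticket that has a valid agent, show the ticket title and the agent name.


INNER JOIN keeps only tickets rows whose agent_id matches an id in agents. Walk through each ticket:
  - ticket 1 (Missing icon): agent_id=NULL, no match -> dropped
  - ticket 2 (Login fails): agent_id=2 -> matches Eli
  - ticket 3 (Timeout error): agent_id=2 -> matches Eli
  - ticket 4 (Wrong total): agent_id=NULL, no match -> dropped
  - ticket 5 (Stale cache): agent_id=4 -> matches Helen
  - ticket 6 (Slow page load): agent_id=4 -> matches Helen
  - ticket 7 (Memory leak): agent_id=1 -> matches Rosa
So 2 of 7 rows are dropped.

SQL:
SELECT a.title, b.name AS agent
FROM tickets a
INNER JOIN agents b ON a.agent_id = b.id

Result:
title          | agent
---------------+------
Login fails    | Eli  
Timeout error  | Eli  
Stale cache    | Helen
Slow page load | Helen
Memory leak    | Rosa 


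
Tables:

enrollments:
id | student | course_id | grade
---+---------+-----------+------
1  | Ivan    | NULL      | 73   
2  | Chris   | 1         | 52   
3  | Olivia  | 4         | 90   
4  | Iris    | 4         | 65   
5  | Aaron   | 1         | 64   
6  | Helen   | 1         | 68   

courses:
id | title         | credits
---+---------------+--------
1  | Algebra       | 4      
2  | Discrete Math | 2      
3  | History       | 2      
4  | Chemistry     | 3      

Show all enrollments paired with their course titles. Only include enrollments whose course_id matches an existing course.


INNER JOIN keeps only enrollments rows whose course_id matches an id in courses. Walk through each enrollment:
  - enrollment 1 (Ivan): course_id=NULL, no match -> dropped
  - enrollment 2 (Chris): course_id=1 -> matches Algebra
  - enrollment 3 (Olivia): course_id=4 -> matches Chemistry
  - enrollment 4 (Iris): course_id=4 -> matches Chemistry
  - enrollment 5 (Aaron): course_id=1 -> matches Algebra
  - enrollment 6 (Helen): course_id=1 -> matches Algebra
So 1 of 6 rows is dropped.

SQL:
SELECT a.student, b.title AS course
FROM enrollments a
INNER JOIN courses b ON a.course_id = b.id

Result:
student | course   
--------+----------
Chris   | Algebra  
Olivia  | Chemistry
Iris    | Chemistry
Aaron   | Algebra  
Helen   | Algebra  


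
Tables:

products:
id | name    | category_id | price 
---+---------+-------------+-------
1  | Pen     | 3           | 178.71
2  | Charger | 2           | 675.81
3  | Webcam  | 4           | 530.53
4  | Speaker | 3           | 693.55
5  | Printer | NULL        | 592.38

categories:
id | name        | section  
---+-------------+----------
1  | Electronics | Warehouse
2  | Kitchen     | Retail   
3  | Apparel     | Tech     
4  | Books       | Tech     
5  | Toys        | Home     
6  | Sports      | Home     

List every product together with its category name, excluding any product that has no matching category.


INNER JOIN keeps only products rows whose category_id matches an id in categories. Walk through each product:
  - product 1 (Pen): category_id=3 -> matches Apparel
  - product 2 (Charger): category_id=2 -> matches Kitchen
  - product 3 (Webcam): category_id=4 -> matches Books
  - product 4 (Speaker): category_id=3 -> matches Apparel
  - product 5 (Printer): category_id=NULL, no match -> dropped
So 1 of 5 rows is dropped.

SQL:
SELECT a.name, b.name AS category
FROM products a
INNER JOIN categories b ON a.category_id = b.id

Result:
name    | category
--------+---------
Pen     | Apparel 
Charger | Kitchen 
Webcam  | Books   
Speaker | Apparel 


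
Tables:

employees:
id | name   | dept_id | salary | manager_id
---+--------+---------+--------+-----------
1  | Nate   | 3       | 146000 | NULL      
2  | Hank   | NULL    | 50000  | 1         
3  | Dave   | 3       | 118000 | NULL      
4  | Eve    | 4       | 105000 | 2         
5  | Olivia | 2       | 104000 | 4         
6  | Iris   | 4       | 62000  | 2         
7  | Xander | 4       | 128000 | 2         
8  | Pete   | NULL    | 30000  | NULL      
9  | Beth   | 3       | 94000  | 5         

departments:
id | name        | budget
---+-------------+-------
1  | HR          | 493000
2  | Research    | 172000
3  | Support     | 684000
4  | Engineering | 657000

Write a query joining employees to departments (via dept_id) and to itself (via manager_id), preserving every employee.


Two LEFT JOINs from the same base table employees: one to departments via dept_id, one to employees itself via manager_id. Both are LEFT so every employee is preserved.
Match against departments:
  - employee 1 (Nate): dept_id=3 -> matches Support
  - employee 2 (Hank): dept_id=NULL, no match -> kept with NULL
  - employee 3 (Dave): dept_id=3 -> matches Support
  - employee 4 (Eve): dept_id=4 -> matches Engineering
  - employee 5 (Olivia): dept_id=2 -> matches Research
  - employee 6 (Iris): dept_id=4 -> matches Engineering
  - employee 7 (Xander): dept_id=4 -> matches Engineering
  - employee 8 (Pete): dept_id=NULL, no match -> kept with NULL
  - employee 9 (Beth): dept_id=3 -> matches Support
Match against employees (self):
  - employee 1 (Nate): manager_id=NULL -> NULL
  - employee 2 (Hank): manager_id=1 -> Nate
  - employee 3 (Dave): manager_id=NULL -> NULL
  - employee 4 (Eve): manager_id=2 -> Hank
  - employee 5 (Olivia): manager_id=4 -> Eve
  - employee 6 (Iris): manager_id=2 -> Hank
  - employee 7 (Xander): manager_id=2 -> Hank
  - employee 8 (Pete): manager_id=NULL -> NULL
  - employee 9 (Beth): manager_id=5 -> Olivia

SQL:
SELECT a.name, b.name AS department, c.name AS manager
FROM employees a
LEFT JOIN departments b ON a.dept_id = b.id
LEFT JOIN employees c ON a.manager_id = c.id

Result:
name   | department  | manager
-------+-------------+--------
Nate   | Support     | NULL   
Hank   | NULL        | Nate   
Dave   | Support     | NULL   
Eve    | Engineering | Hank   
Olivia | Research    | Eve    
Iris   | Engineering | Hank   
Xander | Engineering | Hank   
Pete   | NULL        | NULL   
Beth   | Support     | Olivia 


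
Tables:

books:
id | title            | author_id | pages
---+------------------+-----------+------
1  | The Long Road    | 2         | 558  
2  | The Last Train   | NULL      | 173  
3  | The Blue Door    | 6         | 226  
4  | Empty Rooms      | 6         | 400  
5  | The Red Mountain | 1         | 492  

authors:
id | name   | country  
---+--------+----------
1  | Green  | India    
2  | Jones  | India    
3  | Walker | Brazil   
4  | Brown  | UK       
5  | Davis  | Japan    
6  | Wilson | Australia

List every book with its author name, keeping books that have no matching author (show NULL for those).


LEFT JOIN keeps every row from books (the left table); where author_id has no match in authors, the author columns become NULL. Walk through each book:
  - book 1 (The Long Road): author_id=2 -> matches Jones
  - book 2 (The Last Train): author_id=NULL, no match -> kept with NULL
  - book 3 (The Blue Door): author_id=6 -> matches Wilson
  - book 4 (Empty Rooms): author_id=6 -> matches Wilson
  - book 5 (The Red Mountain): author_id=1 -> matches Green
All 5 rows appear; 1 has NULL author.

SQL:
SELECT a.title, b.name AS author
FROM books a
LEFT JOIN authors b ON a.author_id = b.id

Result:
title            | author
-----------------+-------
The Long Road    | Jones 
The Last Train   | NULL  
The Blue Door    | Wilson
Empty Rooms      | Wilson
The Red Mountain | Green 


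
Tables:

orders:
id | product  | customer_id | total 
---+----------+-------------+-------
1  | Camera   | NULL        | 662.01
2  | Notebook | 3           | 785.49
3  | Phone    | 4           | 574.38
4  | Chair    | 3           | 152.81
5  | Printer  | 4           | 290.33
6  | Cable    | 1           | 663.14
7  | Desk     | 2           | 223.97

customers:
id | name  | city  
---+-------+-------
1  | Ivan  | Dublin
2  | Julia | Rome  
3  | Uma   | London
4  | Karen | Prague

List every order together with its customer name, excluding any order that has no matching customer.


INNER JOIN keeps only orders rows whose customer_id matches an id in customers. Walk through each order:
  - order 1 (Camera): customer_id=NULL, no match -> dropped
  - order 2 (Notebook): customer_id=3 -> matches Uma
  - order 3 (Phone): customer_id=4 -> matches Karen
  - order 4 (Chair): customer_id=3 -> matches Uma
  - order 5 (Printer): customer_id=4 -> matches Karen
  - order 6 (Cable): customer_id=1 -> matches Ivan
  - order 7 (Desk): customer_id=2 -> matches Julia
So 1 of 7 rows is dropped.

SQL:
SELECT a.product, b.name AS customer
FROM orders a
INNER JOIN customers b ON a.customer_id = b.id

Result:
product  | customer
---------+---------
Notebook | Uma     
Phone    | Karen   
Chair    | Uma     
Printer  | Karen   
Cable    | Ivan    
Desk     | Julia   


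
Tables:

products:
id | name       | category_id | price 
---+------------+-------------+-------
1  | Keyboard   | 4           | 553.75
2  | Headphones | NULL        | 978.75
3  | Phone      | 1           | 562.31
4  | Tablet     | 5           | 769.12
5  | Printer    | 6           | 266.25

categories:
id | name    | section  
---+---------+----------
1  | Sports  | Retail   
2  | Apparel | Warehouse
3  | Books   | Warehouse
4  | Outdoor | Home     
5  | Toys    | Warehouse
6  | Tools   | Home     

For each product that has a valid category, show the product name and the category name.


INNER JOIN keeps only products rows whose category_id matches an id in categories. Walk through each product:
  - product 1 (Keyboard): category_id=4 -> matches Outdoor
  - product 2 (Headphones): category_id=NULL, no match -> dropped
  - product 3 (Phone): category_id=1 -> matches Sports
  - product 4 (Tablet): category_id=5 -> matches Toys
  - product 5 (Printer): category_id=6 -> matches Tools
So 1 of 5 rows is dropped.

SQL:
SELECT a.name, b.name AS category
FROM products a
INNER JOIN categories b ON a.category_id = b.id

Result:
name     | category
---------+---------
Keyboard | Outdoor 
Phone    | Sports  
Tablet   | Toys    
Printer  | Tools   


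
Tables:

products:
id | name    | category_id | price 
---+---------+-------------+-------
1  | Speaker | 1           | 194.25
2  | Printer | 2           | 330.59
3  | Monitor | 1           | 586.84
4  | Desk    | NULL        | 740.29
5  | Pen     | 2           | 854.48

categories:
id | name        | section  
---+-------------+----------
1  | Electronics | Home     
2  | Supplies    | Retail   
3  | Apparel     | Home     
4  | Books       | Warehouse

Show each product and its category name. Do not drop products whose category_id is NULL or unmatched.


LEFT JOIN keeps every row from products (the left table); where category_id has no match in categories, the category columns become NULL. Walk through each product:
  - product 1 (Speaker): category_id=1 -> matches Electronics
  - product 2 (Printer): category_id=2 -> matches Supplies
  - product 3 (Monitor): category_id=1 -> matches Electronics
  - product 4 (Desk): category_id=NULL, no match -> kept with NULL
  - product 5 (Pen): category_id=2 -> matches Supplies
All 5 rows appear; 1 has NULL category.

SQL:
SELECT a.name, b.name AS category
FROM products a
LEFT JOIN categories b ON a.category_id = b.id

Result:
name    | category   
--------+------------
Speaker | Electronics
Printer | Supplies   
Monitor | Electronics
Desk    | NULL       
Pen     | Supplies   


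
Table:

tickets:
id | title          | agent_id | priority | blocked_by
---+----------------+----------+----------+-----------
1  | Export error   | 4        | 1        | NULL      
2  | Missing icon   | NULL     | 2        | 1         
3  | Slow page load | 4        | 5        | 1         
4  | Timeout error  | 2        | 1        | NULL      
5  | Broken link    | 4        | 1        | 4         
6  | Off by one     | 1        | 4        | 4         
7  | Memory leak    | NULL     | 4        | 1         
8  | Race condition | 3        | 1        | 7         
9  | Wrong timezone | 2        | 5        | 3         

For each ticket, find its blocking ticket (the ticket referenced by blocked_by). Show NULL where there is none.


This is a self-join: tickets is joined to a second copy of itself, matching each row's blocked_by to another row's id. Use LEFT JOIN so rows with blocked_by=NULL are kept.
  - ticket 1 (Export error): blocked_by=NULL -> NULL
  - ticket 2 (Missing icon): blocked_by=1 -> Export error
  - ticket 3 (Slow page load): blocked_by=1 -> Export error
  - ticket 4 (Timeout error): blocked_by=NULL -> NULL
  - ticket 5 (Broken link): blocked_by=4 -> Timeout error
  - ticket 6 (Off by one): blocked_by=4 -> Timeout error
  - ticket 7 (Memory leak): blocked_by=1 -> Export error
  - ticket 8 (Race condition): blocked_by=7 -> Memory leak
  - ticket 9 (Wrong timezone): blocked_by=3 -> Slow page load

SQL:
SELECT a.title AS item, b.title AS blocked_by
FROM tickets a
LEFT JOIN tickets b ON a.blocked_by = b.id

Result:
item           | blocked_by    
---------------+---------------
Export error   | NULL          
Missing icon   | Export error  
Slow page load | Export error  
Timeout error  | NULL          
Broken link    | Timeout error 
Off by one     | Timeout error 
Memory leak    | Export error  
Race condition | Memory leak   
Wrong timezone | Slow page load


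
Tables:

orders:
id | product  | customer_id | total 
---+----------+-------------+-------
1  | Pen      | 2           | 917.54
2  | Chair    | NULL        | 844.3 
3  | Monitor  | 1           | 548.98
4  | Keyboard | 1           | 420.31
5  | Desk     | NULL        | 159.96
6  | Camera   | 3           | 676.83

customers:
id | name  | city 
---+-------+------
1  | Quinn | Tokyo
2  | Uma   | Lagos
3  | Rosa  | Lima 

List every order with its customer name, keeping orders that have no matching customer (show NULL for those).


LEFT JOIN keeps every row from orders (the left table); where customer_id has no match in customers, the customer columns become NULL. Walk through each order:
  - order 1 (Pen): customer_id=2 -> matches Uma
  - order 2 (Chair): customer_id=NULL, no match -> kept with NULL
  - order 3 (Monitor): customer_id=1 -> matches Quinn
  - order 4 (Keyboard): customer_id=1 -> matches Quinn
  - order 5 (Desk): customer_id=NULL, no match -> kept with NULL
  - order 6 (Camera): customer_id=3 -> matches Rosa
All 6 rows appear; 2 have NULL customer.

SQL:
SELECT a.product, b.name AS customer
FROM orders a
LEFT JOIN customers b ON a.customer_id = b.id

Result:
product  | customer
---------+---------
Pen      | Uma     
Chair    | NULL    
Monitor  | Quinn   
Keyboard | Quinn   
Desk     | NULL    
Camera   | Rosa    


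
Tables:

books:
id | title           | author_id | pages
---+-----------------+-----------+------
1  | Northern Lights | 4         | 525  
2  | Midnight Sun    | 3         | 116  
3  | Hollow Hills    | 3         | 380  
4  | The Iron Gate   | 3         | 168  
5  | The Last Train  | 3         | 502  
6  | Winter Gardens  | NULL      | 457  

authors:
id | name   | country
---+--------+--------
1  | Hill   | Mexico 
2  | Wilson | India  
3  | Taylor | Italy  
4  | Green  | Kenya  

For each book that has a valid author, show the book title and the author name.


INNER JOIN keeps only books rows whose author_id matches an id in authors. Walk through each book:
  - book 1 (Northern Lights): author_id=4 -> matches Green
  - book 2 (Midnight Sun): author_id=3 -> matches Taylor
  - book 3 (Hollow Hills): author_id=3 -> matches Taylor
  - book 4 (The Iron Gate): author_id=3 -> matches Taylor
  - book 5 (The Last Train): author_id=3 -> matches Taylor
  - book 6 (Winter Gardens): author_id=NULL, no match -> dropped
So 1 of 6 rows is dropped.

SQL:
SELECT a.title, b.name AS author
FROM books a
INNER JOIN authors b ON a.author_id = b.id

Result:
title           | author
----------------+-------
Northern Lights | Green 
Midnight Sun    | Taylor
Hollow Hills    | Taylor
The Iron Gate   | Taylor
The Last Train  | Taylor


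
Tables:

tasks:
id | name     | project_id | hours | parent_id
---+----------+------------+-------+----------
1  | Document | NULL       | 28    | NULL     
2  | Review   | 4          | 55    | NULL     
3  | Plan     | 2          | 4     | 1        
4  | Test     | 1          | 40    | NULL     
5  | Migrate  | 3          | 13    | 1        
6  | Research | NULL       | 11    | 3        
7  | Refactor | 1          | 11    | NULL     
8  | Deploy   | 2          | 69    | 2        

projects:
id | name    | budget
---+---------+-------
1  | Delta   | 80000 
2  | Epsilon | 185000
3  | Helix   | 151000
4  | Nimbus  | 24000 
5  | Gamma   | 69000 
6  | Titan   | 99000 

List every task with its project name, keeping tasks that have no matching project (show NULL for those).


LEFT JOIN keeps every row from tasks (the left table); where project_id has no match in projects, the project columns become NULL. Walk through each task:
  - task 1 (Document): project_id=NULL, no match -> kept with NULL
  - task 2 (Review): project_id=4 -> matches Nimbus
  - task 3 (Plan): project_id=2 -> matches Epsilon
  - task 4 (Test): project_id=1 -> matches Delta
  - task 5 (Migrate): project_id=3 -> matches Helix
  - task 6 (Research): project_id=NULL, no match -> kept with NULL
  - task 7 (Refactor): project_id=1 -> matches Delta
  - task 8 (Deploy): project_id=2 -> matches Epsilon
All 8 rows appear; 2 have NULL project.

SQL:
SELECT a.name, b.name AS project
FROM tasks a
LEFT JOIN projects b ON a.project_id = b.id

Result:
name     | project
---------+--------
Document | NULL   
Review   | Nimbus 
Plan     | Epsilon
Test     | Delta  
Migrate  | Helix  
Research | NULL   
Refactor | Delta  
Deploy   | Epsilon


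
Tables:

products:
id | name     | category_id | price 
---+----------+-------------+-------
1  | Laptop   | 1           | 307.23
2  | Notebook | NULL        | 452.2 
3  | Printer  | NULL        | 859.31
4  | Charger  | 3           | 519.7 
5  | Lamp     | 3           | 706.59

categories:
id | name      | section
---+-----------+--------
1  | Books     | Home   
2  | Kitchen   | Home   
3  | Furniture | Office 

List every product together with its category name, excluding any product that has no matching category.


INNER JOIN keeps only products rows whose category_id matches an id in categories. Walk through each product:
  - product 1 (Laptop): category_id=1 -> matches Books
  - product 2 (Notebook): category_id=NULL, no match -> dropped
  - product 3 (Printer): category_id=NULL, no match -> dropped
  - product 4 (Charger): category_id=3 -> matches Furniture
  - product 5 (Lamp): category_id=3 -> matches Furniture
So 2 of 5 rows are dropped.

SQL:
SELECT a.name, b.name AS category
FROM products a
INNER JOIN categories b ON a.category_id = b.id

Result:
name    | category 
--------+----------
Laptop  | Books    
Charger | Furniture
Lamp    | Furniture


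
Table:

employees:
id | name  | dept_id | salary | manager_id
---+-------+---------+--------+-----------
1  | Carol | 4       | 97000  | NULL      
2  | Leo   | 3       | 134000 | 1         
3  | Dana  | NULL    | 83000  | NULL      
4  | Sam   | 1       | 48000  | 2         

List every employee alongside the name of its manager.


This is a self-join: employees is joined to a second copy of itself, matching each row's manager_id to another row's id. Use LEFT JOIN so rows with manager_id=NULL are kept.
  - employee 1 (Carol): manager_id=NULL -> NULL
  - employee 2 (Leo): manager_id=1 -> Carol
  - employee 3 (Dana): manager_id=NULL -> NULL
  - employee 4 (Sam): manager_id=2 -> Leo

SQL:
SELECT a.name AS item, b.name AS manager
FROM employees a
LEFT JOIN employees b ON a.manager_id = b.id

Result:
item  | manager
------+--------
Carol | NULL   
Leo   | Carol  
Dana  | NULL   
Sam   | Leo    


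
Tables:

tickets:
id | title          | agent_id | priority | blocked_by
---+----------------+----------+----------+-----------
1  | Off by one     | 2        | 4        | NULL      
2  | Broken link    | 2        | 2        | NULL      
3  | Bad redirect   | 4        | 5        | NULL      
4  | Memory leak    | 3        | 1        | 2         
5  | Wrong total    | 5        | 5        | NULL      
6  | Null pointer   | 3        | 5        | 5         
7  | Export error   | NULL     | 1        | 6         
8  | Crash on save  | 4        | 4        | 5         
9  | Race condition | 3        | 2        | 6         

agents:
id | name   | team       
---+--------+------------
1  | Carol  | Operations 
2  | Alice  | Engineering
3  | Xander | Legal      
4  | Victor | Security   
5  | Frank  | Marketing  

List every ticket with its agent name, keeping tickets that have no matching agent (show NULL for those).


LEFT JOIN keeps every row from tickets (the left table); where agent_id has no match in agents, the agent columns become NULL. Walk through each ticket:
  - ticket 1 (Off by one): agent_id=2 -> matches Alice
  - ticket 2 (Broken link): agent_id=2 -> matches Alice
  - ticket 3 (Bad redirect): agent_id=4 -> matches Victor
  - ticket 4 (Memory leak): agent_id=3 -> matches Xander
  - ticket 5 (Wrong total): agent_id=5 -> matches Frank
  - ticket 6 (Null pointer): agent_id=3 -> matches Xander
  - ticket 7 (Export error): agent_id=NULL, no match -> kept with NULL
  - ticket 8 (Crash on save): agent_id=4 -> matches Victor
  - ticket 9 (Race condition): agent_id=3 -> matches Xander
All 9 rows appear; 1 has NULL agent.

SQL:
SELECT a.title, b.name AS agent
FROM tickets a
LEFT JOIN agents b ON a.agent_id = b.id

Result:
title          | agent 
---------------+-------
Off by one     | Alice 
Broken link    | Alice 
Bad redirect   | Victor
Memory leak    | Xander
Wrong total    | Frank 
Null pointer   | Xander
Export error   | NULL  
Crash on save  | Victor
Race condition | Xander
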